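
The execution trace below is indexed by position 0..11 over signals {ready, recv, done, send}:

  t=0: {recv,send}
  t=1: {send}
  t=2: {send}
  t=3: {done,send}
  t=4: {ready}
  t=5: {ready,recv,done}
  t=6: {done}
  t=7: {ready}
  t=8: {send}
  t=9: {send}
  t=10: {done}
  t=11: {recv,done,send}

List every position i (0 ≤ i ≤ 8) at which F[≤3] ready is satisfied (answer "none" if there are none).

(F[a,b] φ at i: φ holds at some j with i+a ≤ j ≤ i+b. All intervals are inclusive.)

Evaluate at each i in [0,8]:
  i=0: ✗ (none in [0,3])
  i=1: ✓ (witness j=4)
  i=2: ✓ (witness j=4)
  i=3: ✓ (witness j=4)
  i=4: ✓ (witness j=4)
  i=5: ✓ (witness j=5)
  i=6: ✓ (witness j=7)
  i=7: ✓ (witness j=7)
  i=8: ✗ (none in [8,11])

1, 2, 3, 4, 5, 6, 7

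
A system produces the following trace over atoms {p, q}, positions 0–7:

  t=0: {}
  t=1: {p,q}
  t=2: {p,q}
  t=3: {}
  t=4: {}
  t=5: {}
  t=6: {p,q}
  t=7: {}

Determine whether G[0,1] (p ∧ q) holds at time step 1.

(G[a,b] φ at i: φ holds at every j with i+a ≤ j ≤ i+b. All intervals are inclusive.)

Check (p ∧ q) at every j in [1,2]:
  j=1: true
  j=2: true
All positions satisfy it → formula holds.

Yes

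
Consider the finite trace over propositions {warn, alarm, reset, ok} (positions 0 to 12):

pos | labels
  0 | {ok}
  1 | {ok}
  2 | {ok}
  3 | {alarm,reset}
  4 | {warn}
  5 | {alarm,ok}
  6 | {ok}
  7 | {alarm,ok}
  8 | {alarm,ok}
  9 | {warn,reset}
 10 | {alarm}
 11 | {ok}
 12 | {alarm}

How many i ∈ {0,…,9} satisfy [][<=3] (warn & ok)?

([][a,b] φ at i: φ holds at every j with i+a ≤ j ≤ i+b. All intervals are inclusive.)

Evaluate at each i in [0,9]:
  i=0: ✗ (fails at j=0)
  i=1: ✗ (fails at j=1)
  i=2: ✗ (fails at j=2)
  i=3: ✗ (fails at j=3)
  i=4: ✗ (fails at j=4)
  i=5: ✗ (fails at j=5)
  i=6: ✗ (fails at j=6)
  i=7: ✗ (fails at j=7)
  i=8: ✗ (fails at j=8)
  i=9: ✗ (fails at j=9)
Positions where it holds: {} → 0.

0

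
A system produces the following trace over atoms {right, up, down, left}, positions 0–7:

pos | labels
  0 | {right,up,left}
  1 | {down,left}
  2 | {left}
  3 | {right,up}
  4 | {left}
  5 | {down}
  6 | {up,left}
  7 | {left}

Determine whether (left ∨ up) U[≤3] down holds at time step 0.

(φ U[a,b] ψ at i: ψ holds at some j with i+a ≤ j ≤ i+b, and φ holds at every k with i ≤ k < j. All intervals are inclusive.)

True

Need some j in [0,3] with down, and (left ∨ up) at every k in [0,j-1].
  j=0: down false.
  j=1: down holds; (left ∨ up) holds at every k in [0,0] → satisfied.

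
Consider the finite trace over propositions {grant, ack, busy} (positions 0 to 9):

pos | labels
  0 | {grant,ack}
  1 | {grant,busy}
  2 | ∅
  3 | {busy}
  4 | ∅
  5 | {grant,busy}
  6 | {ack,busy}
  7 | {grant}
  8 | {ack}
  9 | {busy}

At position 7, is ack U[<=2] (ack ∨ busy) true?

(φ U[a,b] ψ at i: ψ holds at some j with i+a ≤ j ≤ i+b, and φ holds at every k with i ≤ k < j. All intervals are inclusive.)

No

Need some j in [7,9] with (ack ∨ busy), and ack at every k in [7,j-1].
  j=7: (ack ∨ busy) false.
  j=8: (ack ∨ busy) holds, but ack fails at k=7 → not this j.
  j=9: (ack ∨ busy) holds, but ack fails at k=7 → not this j.
No j in the window works → until fails.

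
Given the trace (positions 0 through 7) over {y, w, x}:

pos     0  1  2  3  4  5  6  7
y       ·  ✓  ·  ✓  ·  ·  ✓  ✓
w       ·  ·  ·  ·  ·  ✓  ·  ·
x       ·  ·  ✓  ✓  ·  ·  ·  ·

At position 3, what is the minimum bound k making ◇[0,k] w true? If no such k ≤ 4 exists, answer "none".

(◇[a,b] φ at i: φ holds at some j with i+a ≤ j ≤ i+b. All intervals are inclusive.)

2

Scan j = 3,4,… for w:
  j=3: fails
  j=4: fails
  j=5: holds
First hit at j=5, so smallest k = 5-3 = 2.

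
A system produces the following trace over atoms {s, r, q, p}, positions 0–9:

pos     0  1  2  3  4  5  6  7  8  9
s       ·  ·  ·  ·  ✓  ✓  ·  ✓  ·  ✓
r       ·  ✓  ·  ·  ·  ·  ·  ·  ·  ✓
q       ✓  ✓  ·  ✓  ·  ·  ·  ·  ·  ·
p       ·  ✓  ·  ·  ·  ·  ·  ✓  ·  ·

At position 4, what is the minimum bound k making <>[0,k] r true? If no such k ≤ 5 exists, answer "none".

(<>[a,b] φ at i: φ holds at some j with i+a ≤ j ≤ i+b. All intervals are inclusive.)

Scan j = 4,5,… for r:
  j=4: fails
  j=5: fails
  j=6: fails
  j=7: fails
  j=8: fails
  j=9: holds
First hit at j=9, so smallest k = 9-4 = 5.

5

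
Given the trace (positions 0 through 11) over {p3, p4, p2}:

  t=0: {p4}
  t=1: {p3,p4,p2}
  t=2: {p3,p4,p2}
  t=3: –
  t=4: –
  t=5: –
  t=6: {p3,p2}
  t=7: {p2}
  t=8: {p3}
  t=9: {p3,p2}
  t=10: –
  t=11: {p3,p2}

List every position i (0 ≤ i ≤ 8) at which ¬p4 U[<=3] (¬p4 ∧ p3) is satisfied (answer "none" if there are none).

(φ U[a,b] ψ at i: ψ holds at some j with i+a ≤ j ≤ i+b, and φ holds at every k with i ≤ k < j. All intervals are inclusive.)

Evaluate at each i in [0,8]:
  i=0: ✗ (no rhs in [0,3])
  i=1: ✗ (no rhs in [1,4])
  i=2: ✗ (no rhs in [2,5])
  i=3: ✓ (rhs at j=6; lhs holds on [3,5])
  i=4: ✓ (rhs at j=6; lhs holds on [4,5])
  i=5: ✓ (rhs at j=6; lhs holds on [5,5])
  i=6: ✓ (rhs at j=6)
  i=7: ✓ (rhs at j=8; lhs holds on [7,7])
  i=8: ✓ (rhs at j=8)

3, 4, 5, 6, 7, 8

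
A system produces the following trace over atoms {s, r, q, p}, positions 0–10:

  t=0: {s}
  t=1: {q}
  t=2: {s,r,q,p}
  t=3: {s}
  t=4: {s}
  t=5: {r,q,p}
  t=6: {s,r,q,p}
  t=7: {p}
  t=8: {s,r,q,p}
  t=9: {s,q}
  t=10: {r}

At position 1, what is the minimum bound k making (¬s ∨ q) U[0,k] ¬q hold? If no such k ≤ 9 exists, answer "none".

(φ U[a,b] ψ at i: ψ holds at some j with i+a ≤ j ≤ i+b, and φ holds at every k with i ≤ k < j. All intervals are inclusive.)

Need earliest j ≥ 1 with ¬q, and (¬s ∨ q) at every k in [1,j-1].
  j=1: rhs fails.
  j=2: rhs fails.
  j=3: rhs holds; lhs holds on [1,2]. k = 2.

2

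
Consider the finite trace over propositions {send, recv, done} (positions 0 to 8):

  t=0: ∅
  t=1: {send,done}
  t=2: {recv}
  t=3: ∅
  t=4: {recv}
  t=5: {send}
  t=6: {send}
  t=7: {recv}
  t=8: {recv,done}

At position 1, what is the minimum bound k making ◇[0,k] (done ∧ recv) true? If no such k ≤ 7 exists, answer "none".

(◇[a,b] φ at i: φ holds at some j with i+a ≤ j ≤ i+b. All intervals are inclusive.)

Scan j = 1,2,… for (done ∧ recv):
  j=1: fails
  j=2: fails
  j=3: fails
  j=4: fails
  j=5: fails
  j=6: fails
  j=7: fails
  j=8: holds
First hit at j=8, so smallest k = 8-1 = 7.

7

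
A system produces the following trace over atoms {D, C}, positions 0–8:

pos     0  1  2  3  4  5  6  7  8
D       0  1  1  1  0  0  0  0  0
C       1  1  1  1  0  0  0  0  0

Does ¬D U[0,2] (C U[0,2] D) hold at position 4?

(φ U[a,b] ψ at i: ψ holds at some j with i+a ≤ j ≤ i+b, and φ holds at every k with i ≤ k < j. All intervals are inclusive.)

Need some j in [4,6] with (C U[0,2] D), and ¬D at every k in [4,j-1].
  j=4: (C U[0,2] D) — fails.
  j=5: (C U[0,2] D) — fails.
  j=6: (C U[0,2] D) — fails.
No j in the window works → until fails.

Does not hold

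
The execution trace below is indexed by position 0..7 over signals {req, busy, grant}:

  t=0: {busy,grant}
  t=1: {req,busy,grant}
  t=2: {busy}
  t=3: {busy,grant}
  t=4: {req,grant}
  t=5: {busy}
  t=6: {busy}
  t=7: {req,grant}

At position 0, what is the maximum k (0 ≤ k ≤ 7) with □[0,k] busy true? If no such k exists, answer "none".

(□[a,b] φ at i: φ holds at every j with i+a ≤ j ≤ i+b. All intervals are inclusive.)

busy must hold from j=0 onward; find where it first fails.
  j=0: holds
  j=1: holds
  j=2: holds
  j=3: holds
  j=4: fails
Holds on [0,3], so largest k = 3.

3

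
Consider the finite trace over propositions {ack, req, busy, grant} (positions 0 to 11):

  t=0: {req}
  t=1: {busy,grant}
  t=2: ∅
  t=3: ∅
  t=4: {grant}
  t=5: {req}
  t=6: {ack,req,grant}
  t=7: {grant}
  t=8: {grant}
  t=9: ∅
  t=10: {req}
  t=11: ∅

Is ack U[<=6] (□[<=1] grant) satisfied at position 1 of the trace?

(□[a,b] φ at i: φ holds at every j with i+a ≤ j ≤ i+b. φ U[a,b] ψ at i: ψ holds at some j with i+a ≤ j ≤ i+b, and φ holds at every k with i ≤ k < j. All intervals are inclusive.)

No

Need some j in [1,7] with □[<=1] grant, and ack at every k in [1,j-1].
  j=1: □[<=1] grant — fails at 2.
  j=2: □[<=1] grant — fails at 2.
  j=3: □[<=1] grant — fails at 3.
  j=4: □[<=1] grant — fails at 5.
  j=5: □[<=1] grant — fails at 5.
  j=6: □[<=1] grant holds, but ack fails at k=1 → not this j.
  j=7: □[<=1] grant holds, but ack fails at k=1 → not this j.
No j in the window works → until fails.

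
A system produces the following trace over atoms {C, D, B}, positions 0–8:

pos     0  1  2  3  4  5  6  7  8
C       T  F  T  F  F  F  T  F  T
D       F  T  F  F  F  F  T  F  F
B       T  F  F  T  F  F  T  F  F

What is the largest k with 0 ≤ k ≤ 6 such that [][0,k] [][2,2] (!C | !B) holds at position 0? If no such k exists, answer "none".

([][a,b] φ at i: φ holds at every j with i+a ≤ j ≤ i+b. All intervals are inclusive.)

3

[][2,2] (!C | !B) must hold from j=0 onward; find where it first fails.
  j=0: holds
  j=1: holds
  j=2: holds
  j=3: holds
  j=4: fails
Holds on [0,3], so largest k = 3.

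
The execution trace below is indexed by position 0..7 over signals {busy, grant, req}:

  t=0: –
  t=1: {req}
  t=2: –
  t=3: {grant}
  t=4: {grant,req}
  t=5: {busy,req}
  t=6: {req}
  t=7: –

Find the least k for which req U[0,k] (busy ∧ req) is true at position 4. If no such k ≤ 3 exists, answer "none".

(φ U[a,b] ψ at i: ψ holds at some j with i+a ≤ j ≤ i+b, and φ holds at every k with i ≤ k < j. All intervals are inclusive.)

Need earliest j ≥ 4 with (busy ∧ req), and req at every k in [4,j-1].
  j=4: rhs fails.
  j=5: rhs holds; lhs holds on [4,4]. k = 1.

1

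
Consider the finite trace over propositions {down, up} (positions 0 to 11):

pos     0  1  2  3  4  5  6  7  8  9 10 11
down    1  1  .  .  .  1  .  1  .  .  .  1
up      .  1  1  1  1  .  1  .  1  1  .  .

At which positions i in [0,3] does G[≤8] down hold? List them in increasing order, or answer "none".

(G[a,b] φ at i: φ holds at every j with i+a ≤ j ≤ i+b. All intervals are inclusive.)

Evaluate at each i in [0,3]:
  i=0: ✗ (fails at j=2)
  i=1: ✗ (fails at j=2)
  i=2: ✗ (fails at j=2)
  i=3: ✗ (fails at j=3)

none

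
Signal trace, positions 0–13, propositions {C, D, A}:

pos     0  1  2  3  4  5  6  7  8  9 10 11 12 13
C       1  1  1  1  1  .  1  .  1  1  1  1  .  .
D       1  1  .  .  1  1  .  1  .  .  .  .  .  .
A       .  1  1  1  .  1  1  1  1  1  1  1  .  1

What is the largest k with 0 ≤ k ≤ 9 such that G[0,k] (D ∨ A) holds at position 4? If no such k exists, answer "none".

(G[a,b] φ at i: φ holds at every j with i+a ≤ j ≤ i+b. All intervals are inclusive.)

(D ∨ A) must hold from j=4 onward; find where it first fails.
  j=4: holds
  j=5: holds
  j=6: holds
  j=7: holds
  j=8: holds
  j=9: holds
  j=10: holds
  j=11: holds
  j=12: fails
Holds on [4,11], so largest k = 7.

7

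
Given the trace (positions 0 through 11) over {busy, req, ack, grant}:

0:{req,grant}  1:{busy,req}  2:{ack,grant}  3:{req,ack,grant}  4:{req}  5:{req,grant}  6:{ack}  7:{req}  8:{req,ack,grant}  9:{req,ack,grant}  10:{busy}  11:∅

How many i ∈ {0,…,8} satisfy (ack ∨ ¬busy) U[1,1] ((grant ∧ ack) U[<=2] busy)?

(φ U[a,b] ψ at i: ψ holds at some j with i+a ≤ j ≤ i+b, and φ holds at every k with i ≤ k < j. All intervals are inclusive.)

3

Evaluate at each i in [0,8]:
  i=0: ✓ (rhs at j=1; lhs holds on [0,0])
  i=1: ✗ (no rhs in [2,2])
  i=2: ✗ (no rhs in [3,3])
  i=3: ✗ (no rhs in [4,4])
  i=4: ✗ (no rhs in [5,5])
  i=5: ✗ (no rhs in [6,6])
  i=6: ✗ (no rhs in [7,7])
  i=7: ✓ (rhs at j=8; lhs holds on [7,7])
  i=8: ✓ (rhs at j=9; lhs holds on [8,8])
Positions where it holds: {0, 7, 8} → 3.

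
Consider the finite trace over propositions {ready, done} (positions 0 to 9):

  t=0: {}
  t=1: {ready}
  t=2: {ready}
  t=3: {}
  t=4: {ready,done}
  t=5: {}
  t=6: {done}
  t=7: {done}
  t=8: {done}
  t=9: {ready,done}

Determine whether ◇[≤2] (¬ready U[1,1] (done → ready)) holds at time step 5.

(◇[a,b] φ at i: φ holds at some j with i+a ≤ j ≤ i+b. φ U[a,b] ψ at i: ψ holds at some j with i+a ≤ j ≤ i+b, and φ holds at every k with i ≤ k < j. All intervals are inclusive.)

Does not hold

Check (¬ready U[1,1] (done → ready)) at each j in [5,7]:
  j=5: fails
  j=6: fails
  j=7: fails
No position in the window satisfies it → formula fails.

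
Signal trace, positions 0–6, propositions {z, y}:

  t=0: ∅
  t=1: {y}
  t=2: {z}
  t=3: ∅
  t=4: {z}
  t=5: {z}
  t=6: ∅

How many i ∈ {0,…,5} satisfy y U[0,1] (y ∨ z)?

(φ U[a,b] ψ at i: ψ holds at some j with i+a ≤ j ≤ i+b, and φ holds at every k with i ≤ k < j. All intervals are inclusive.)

Evaluate at each i in [0,5]:
  i=0: ✗ (lhs fails at k=0 before rhs at j=1)
  i=1: ✓ (rhs at j=1)
  i=2: ✓ (rhs at j=2)
  i=3: ✗ (lhs fails at k=3 before rhs at j=4)
  i=4: ✓ (rhs at j=4)
  i=5: ✓ (rhs at j=5)
Positions where it holds: {1, 2, 4, 5} → 4.

4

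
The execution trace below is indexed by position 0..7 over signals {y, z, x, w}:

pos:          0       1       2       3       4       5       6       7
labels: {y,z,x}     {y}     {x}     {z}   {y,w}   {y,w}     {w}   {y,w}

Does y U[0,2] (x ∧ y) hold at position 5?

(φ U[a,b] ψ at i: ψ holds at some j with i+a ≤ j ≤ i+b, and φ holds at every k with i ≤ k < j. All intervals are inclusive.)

Does not hold

Need some j in [5,7] with (x ∧ y), and y at every k in [5,j-1].
  j=5: (x ∧ y) false.
  j=6: (x ∧ y) false.
  j=7: (x ∧ y) false.
No j in the window works → until fails.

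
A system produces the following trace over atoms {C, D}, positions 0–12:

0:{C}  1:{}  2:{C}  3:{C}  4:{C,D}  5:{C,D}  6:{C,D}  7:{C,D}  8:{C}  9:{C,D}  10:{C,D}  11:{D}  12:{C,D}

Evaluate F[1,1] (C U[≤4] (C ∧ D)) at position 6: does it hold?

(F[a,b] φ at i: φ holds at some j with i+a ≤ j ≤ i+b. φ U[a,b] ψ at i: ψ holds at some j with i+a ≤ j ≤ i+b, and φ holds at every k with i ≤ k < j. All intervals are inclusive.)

True

Check (C U[≤4] (C ∧ D)) at each j in [7,7]:
  j=7: holds
Found at j=7 → formula holds.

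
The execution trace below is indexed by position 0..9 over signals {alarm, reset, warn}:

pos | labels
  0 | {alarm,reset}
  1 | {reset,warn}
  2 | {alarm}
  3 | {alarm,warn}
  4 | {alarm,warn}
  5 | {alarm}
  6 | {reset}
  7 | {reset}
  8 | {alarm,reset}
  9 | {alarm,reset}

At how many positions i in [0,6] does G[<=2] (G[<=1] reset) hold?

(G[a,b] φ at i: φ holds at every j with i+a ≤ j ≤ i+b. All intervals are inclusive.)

Evaluate at each i in [0,6]:
  i=0: ✗ (fails at j=1)
  i=1: ✗ (fails at j=1)
  i=2: ✗ (fails at j=2)
  i=3: ✗ (fails at j=3)
  i=4: ✗ (fails at j=4)
  i=5: ✗ (fails at j=5)
  i=6: ✓ (all of [6,8])
Positions where it holds: {6} → 1.

1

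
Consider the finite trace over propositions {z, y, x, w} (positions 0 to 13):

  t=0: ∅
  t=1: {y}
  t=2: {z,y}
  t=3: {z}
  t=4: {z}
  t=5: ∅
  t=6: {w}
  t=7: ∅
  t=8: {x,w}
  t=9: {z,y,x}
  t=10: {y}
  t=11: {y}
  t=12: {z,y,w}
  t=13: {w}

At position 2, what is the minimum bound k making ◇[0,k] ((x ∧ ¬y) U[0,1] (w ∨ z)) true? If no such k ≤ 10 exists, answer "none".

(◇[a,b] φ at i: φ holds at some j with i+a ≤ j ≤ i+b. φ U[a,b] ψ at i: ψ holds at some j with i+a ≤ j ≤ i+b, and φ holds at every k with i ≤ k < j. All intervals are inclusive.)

0

Scan j = 2,3,… for ((x ∧ ¬y) U[0,1] (w ∨ z)):
  j=2: holds
First hit at j=2, so smallest k = 2-2 = 0.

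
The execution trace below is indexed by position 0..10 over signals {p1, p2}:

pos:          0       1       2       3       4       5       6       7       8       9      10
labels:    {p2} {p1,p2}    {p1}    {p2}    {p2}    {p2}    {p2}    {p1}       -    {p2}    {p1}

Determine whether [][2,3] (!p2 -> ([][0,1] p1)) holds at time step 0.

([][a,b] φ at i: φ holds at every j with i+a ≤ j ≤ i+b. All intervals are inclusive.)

Check (!p2 -> ([][0,1] p1)) at every j in [2,3]:
  j=2: antecedent true; consequent fails at 3 → ✗
  j=3: antecedent false → ✓
Fails at j=2 → formula fails.

No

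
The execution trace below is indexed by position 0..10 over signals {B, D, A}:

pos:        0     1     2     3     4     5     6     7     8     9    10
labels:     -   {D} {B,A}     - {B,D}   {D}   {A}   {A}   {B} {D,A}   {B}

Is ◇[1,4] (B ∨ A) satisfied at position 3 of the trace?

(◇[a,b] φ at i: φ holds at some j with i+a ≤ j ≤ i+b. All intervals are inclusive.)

Check (B ∨ A) at each j in [4,7]:
  j=4: true
  j=5: false
  j=6: true
  j=7: true
Found at j=4 → formula holds.

True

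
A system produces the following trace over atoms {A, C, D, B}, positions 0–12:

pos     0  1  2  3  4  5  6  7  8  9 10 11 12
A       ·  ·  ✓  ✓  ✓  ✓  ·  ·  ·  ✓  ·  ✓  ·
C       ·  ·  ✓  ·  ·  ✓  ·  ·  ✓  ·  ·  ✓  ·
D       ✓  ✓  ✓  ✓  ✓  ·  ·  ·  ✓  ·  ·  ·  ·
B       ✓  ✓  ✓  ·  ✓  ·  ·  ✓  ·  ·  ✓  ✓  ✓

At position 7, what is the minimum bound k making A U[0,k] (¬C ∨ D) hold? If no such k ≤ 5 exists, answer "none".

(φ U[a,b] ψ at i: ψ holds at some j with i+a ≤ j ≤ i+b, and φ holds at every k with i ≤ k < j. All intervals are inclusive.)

Need earliest j ≥ 7 with (¬C ∨ D), and A at every k in [7,j-1].
  j=7: rhs holds (empty prefix). k = 0.

0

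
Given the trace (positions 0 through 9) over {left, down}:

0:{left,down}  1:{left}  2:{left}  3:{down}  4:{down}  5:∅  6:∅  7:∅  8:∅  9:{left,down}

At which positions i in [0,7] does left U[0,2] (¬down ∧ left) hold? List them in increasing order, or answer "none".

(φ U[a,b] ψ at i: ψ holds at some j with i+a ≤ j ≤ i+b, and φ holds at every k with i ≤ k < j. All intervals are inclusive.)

Evaluate at each i in [0,7]:
  i=0: ✓ (rhs at j=1; lhs holds on [0,0])
  i=1: ✓ (rhs at j=1)
  i=2: ✓ (rhs at j=2)
  i=3: ✗ (no rhs in [3,5])
  i=4: ✗ (no rhs in [4,6])
  i=5: ✗ (no rhs in [5,7])
  i=6: ✗ (no rhs in [6,8])
  i=7: ✗ (no rhs in [7,9])

0, 1, 2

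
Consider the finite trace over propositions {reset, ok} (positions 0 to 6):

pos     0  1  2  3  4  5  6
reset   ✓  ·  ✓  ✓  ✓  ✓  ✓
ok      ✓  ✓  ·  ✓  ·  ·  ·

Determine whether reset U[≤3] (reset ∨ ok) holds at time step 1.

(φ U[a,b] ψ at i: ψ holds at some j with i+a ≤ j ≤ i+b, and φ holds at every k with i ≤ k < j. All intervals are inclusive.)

Need some j in [1,4] with (reset ∨ ok), and reset at every k in [1,j-1].
  j=1: (reset ∨ ok) holds; no prefix to check → satisfied.

Yes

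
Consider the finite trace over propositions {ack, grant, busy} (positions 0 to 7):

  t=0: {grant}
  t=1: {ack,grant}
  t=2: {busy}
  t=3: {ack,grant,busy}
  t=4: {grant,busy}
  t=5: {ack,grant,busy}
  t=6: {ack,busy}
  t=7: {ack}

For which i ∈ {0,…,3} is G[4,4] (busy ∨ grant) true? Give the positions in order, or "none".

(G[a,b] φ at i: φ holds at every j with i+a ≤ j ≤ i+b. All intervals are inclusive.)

0, 1, 2

Evaluate at each i in [0,3]:
  i=0: ✓ (all of [4,4])
  i=1: ✓ (all of [5,5])
  i=2: ✓ (all of [6,6])
  i=3: ✗ (fails at j=7)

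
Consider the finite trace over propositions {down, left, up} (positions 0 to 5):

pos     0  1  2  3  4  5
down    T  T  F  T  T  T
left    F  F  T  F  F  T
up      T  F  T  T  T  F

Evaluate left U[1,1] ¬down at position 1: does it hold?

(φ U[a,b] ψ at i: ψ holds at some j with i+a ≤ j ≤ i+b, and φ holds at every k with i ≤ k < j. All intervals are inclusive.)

Need some j in [2,2] with ¬down, and left at every k in [1,j-1].
  j=2: ¬down holds, but left fails at k=1 → not this j.
No j in the window works → until fails.

No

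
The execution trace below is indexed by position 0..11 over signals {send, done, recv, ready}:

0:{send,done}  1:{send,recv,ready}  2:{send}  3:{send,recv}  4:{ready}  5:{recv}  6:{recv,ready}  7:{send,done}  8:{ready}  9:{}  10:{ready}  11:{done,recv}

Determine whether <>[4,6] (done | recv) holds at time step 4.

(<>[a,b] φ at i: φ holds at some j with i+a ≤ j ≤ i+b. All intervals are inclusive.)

Check (done | recv) at each j in [8,10]:
  j=8: false
  j=9: false
  j=10: false
No position in the window satisfies it → formula fails.

False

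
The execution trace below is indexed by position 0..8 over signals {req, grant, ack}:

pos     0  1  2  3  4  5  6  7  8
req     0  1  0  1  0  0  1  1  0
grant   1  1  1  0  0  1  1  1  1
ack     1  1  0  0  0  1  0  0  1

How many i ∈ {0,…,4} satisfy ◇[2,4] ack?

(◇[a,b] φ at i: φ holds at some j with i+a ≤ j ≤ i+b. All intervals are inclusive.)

Evaluate at each i in [0,4]:
  i=0: ✗ (none in [2,4])
  i=1: ✓ (witness j=5)
  i=2: ✓ (witness j=5)
  i=3: ✓ (witness j=5)
  i=4: ✓ (witness j=8)
Positions where it holds: {1, 2, 3, 4} → 4.

4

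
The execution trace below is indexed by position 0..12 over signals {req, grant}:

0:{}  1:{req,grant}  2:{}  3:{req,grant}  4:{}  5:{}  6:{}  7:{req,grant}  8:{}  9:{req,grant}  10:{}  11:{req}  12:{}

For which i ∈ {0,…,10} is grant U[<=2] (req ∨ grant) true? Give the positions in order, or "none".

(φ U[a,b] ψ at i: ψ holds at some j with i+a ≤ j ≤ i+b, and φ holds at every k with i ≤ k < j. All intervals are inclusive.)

Evaluate at each i in [0,10]:
  i=0: ✗ (lhs fails at k=0 before rhs at j=1)
  i=1: ✓ (rhs at j=1)
  i=2: ✗ (lhs fails at k=2 before rhs at j=3)
  i=3: ✓ (rhs at j=3)
  i=4: ✗ (no rhs in [4,6])
  i=5: ✗ (lhs fails at k=5 before rhs at j=7)
  i=6: ✗ (lhs fails at k=6 before rhs at j=7)
  i=7: ✓ (rhs at j=7)
  i=8: ✗ (lhs fails at k=8 before rhs at j=9)
  i=9: ✓ (rhs at j=9)
  i=10: ✗ (lhs fails at k=10 before rhs at j=11)

1, 3, 7, 9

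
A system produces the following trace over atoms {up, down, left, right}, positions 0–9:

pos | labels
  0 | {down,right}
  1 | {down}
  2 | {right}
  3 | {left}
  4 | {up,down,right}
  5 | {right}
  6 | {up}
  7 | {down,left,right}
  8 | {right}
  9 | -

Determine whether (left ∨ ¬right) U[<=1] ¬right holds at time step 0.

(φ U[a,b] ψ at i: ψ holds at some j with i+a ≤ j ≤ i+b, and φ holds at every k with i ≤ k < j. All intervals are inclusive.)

Does not hold

Need some j in [0,1] with ¬right, and (left ∨ ¬right) at every k in [0,j-1].
  j=0: ¬right false.
  j=1: ¬right holds, but (left ∨ ¬right) fails at k=0 → not this j.
No j in the window works → until fails.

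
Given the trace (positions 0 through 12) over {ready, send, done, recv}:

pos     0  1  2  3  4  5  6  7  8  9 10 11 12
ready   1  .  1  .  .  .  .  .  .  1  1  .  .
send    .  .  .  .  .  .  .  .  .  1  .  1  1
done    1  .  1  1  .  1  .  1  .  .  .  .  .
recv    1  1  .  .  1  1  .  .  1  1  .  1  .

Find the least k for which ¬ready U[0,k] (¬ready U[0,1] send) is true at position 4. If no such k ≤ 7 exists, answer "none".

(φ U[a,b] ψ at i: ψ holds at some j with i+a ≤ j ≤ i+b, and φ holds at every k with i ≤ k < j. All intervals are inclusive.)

Need earliest j ≥ 4 with (¬ready U[0,1] send), and ¬ready at every k in [4,j-1].
  j=4: rhs fails.
  j=5: rhs fails.
  j=6: rhs fails.
  j=7: rhs fails.
  j=8: rhs holds; lhs holds on [4,7]. k = 4.

4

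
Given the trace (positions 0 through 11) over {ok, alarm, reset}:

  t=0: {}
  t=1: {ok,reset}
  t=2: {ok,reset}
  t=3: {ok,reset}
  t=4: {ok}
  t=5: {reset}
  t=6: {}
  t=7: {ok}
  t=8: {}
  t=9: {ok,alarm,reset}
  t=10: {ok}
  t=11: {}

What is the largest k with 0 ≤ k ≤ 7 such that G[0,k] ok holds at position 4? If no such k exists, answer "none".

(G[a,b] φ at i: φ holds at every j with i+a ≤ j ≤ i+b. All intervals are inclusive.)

0

ok must hold from j=4 onward; find where it first fails.
  j=4: holds
  j=5: fails
Holds on [4,4], so largest k = 0.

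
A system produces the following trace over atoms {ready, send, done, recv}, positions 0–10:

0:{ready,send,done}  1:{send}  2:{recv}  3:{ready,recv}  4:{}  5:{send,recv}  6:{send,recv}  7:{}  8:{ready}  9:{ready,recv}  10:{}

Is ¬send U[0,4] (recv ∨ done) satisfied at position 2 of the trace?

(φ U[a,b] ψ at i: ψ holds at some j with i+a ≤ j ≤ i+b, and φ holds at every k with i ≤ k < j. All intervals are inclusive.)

True

Need some j in [2,6] with (recv ∨ done), and ¬send at every k in [2,j-1].
  j=2: (recv ∨ done) holds; no prefix to check → satisfied.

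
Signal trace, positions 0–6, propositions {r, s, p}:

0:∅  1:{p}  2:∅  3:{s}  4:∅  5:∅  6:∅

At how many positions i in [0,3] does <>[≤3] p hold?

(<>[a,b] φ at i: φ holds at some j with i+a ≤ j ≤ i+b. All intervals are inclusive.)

2

Evaluate at each i in [0,3]:
  i=0: ✓ (witness j=1)
  i=1: ✓ (witness j=1)
  i=2: ✗ (none in [2,5])
  i=3: ✗ (none in [3,6])
Positions where it holds: {0, 1} → 2.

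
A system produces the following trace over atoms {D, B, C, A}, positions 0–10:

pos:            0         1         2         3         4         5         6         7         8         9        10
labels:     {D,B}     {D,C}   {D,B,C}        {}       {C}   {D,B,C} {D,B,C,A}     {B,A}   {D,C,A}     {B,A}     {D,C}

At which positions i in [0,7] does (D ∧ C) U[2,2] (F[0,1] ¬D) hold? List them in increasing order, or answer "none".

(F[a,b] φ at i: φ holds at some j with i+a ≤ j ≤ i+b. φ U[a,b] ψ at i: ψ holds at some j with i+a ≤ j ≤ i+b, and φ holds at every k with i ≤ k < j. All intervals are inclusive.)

1, 5

Evaluate at each i in [0,7]:
  i=0: ✗ (lhs fails at k=0 before rhs at j=2)
  i=1: ✓ (rhs at j=3; lhs holds on [1,2])
  i=2: ✗ (lhs fails at k=3 before rhs at j=4)
  i=3: ✗ (no rhs in [5,5])
  i=4: ✗ (lhs fails at k=4 before rhs at j=6)
  i=5: ✓ (rhs at j=7; lhs holds on [5,6])
  i=6: ✗ (lhs fails at k=7 before rhs at j=8)
  i=7: ✗ (lhs fails at k=7 before rhs at j=9)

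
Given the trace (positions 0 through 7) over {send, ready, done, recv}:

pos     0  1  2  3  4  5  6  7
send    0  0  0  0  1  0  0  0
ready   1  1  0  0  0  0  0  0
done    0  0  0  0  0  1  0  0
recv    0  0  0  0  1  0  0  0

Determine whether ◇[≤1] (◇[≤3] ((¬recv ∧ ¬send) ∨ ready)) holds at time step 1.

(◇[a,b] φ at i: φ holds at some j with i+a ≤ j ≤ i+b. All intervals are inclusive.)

True

Check ◇[≤3] ((¬recv ∧ ¬send) ∨ ready) at each j in [1,2]:
  j=1: holds (witness at 1)
  j=2: holds (witness at 2)
Found at j=1 → formula holds.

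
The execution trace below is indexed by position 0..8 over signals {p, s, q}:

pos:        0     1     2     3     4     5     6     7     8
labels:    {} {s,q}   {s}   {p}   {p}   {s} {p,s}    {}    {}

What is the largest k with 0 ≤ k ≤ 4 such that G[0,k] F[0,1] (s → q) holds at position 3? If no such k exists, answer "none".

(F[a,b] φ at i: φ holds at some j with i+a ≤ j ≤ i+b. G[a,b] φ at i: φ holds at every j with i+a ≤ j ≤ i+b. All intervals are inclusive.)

1

F[0,1] (s → q) must hold from j=3 onward; find where it first fails.
  j=3: holds
  j=4: holds
  j=5: fails
Holds on [3,4], so largest k = 1.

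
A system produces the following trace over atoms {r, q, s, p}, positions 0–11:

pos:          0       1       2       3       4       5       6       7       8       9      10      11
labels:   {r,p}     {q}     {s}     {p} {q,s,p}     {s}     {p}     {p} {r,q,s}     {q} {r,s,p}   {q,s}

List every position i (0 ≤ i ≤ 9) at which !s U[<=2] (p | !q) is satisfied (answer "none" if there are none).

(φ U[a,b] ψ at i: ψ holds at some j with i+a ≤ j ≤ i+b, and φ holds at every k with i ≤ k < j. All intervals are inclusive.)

Evaluate at each i in [0,9]:
  i=0: ✓ (rhs at j=0)
  i=1: ✓ (rhs at j=2; lhs holds on [1,1])
  i=2: ✓ (rhs at j=2)
  i=3: ✓ (rhs at j=3)
  i=4: ✓ (rhs at j=4)
  i=5: ✓ (rhs at j=5)
  i=6: ✓ (rhs at j=6)
  i=7: ✓ (rhs at j=7)
  i=8: ✗ (lhs fails at k=8 before rhs at j=10)
  i=9: ✓ (rhs at j=10; lhs holds on [9,9])

0, 1, 2, 3, 4, 5, 6, 7, 9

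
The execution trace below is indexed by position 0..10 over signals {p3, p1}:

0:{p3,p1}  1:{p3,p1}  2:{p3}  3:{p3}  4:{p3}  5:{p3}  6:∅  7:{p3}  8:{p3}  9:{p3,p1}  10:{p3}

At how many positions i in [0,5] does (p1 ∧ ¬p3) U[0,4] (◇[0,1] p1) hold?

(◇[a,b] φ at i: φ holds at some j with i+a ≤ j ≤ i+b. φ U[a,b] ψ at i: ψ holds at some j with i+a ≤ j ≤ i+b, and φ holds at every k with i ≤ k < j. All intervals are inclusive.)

2

Evaluate at each i in [0,5]:
  i=0: ✓ (rhs at j=0)
  i=1: ✓ (rhs at j=1)
  i=2: ✗ (no rhs in [2,6])
  i=3: ✗ (no rhs in [3,7])
  i=4: ✗ (lhs fails at k=4 before rhs at j=8)
  i=5: ✗ (lhs fails at k=5 before rhs at j=8)
Positions where it holds: {0, 1} → 2.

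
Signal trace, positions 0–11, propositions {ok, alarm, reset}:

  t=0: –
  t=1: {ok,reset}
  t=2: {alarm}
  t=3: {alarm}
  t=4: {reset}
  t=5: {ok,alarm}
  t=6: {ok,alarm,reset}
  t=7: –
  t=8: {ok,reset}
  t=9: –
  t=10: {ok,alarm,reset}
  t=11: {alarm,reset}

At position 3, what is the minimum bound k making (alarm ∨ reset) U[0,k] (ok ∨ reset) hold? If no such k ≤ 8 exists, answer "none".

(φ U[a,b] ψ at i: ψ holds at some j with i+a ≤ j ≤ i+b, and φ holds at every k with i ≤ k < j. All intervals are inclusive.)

Need earliest j ≥ 3 with (ok ∨ reset), and (alarm ∨ reset) at every k in [3,j-1].
  j=3: rhs fails.
  j=4: rhs holds; lhs holds on [3,3]. k = 1.

1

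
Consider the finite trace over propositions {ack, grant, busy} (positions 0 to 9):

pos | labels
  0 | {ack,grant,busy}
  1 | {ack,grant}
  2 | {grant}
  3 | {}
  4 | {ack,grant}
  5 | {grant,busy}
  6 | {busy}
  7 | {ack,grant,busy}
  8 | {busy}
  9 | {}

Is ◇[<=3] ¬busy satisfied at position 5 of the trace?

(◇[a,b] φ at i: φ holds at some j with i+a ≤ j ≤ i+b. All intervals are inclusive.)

Check ¬busy at each j in [5,8]:
  j=5: false
  j=6: false
  j=7: false
  j=8: false
No position in the window satisfies it → formula fails.

False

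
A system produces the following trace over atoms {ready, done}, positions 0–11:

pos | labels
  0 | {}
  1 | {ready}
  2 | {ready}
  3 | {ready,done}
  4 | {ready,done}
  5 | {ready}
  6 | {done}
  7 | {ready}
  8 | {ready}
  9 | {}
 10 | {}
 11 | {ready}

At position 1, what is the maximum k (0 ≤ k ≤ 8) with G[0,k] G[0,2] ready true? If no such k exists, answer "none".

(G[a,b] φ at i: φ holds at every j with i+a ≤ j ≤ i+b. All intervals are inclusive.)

G[0,2] ready must hold from j=1 onward; find where it first fails.
  j=1: holds
  j=2: holds
  j=3: holds
  j=4: fails
Holds on [1,3], so largest k = 2.

2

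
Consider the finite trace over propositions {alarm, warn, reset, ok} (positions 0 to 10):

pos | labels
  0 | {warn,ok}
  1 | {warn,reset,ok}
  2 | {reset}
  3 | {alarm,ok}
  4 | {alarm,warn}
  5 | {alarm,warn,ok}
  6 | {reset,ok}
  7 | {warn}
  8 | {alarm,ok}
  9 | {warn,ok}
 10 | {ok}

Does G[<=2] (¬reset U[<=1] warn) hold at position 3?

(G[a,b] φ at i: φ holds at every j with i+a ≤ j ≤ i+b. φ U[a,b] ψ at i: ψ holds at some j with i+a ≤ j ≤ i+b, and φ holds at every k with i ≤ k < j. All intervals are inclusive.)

Holds

Check (¬reset U[<=1] warn) at every j in [3,5]:
  j=3: holds
  j=4: holds
  j=5: holds
All positions satisfy it → formula holds.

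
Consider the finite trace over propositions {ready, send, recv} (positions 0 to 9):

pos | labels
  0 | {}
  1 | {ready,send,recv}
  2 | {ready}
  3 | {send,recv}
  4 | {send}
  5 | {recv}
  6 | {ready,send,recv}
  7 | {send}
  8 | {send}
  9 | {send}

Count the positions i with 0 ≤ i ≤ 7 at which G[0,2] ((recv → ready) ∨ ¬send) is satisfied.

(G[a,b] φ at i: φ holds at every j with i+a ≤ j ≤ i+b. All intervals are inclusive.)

5

Evaluate at each i in [0,7]:
  i=0: ✓ (all of [0,2])
  i=1: ✗ (fails at j=3)
  i=2: ✗ (fails at j=3)
  i=3: ✗ (fails at j=3)
  i=4: ✓ (all of [4,6])
  i=5: ✓ (all of [5,7])
  i=6: ✓ (all of [6,8])
  i=7: ✓ (all of [7,9])
Positions where it holds: {0, 4, 5, 6, 7} → 5.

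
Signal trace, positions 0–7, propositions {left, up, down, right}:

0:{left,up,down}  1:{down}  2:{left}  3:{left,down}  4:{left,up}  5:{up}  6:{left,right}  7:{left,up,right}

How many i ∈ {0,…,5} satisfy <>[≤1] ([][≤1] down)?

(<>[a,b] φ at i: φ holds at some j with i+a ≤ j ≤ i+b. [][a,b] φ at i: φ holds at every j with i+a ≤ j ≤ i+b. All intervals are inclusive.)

1

Evaluate at each i in [0,5]:
  i=0: ✓ (witness j=0)
  i=1: ✗ (none in [1,2])
  i=2: ✗ (none in [2,3])
  i=3: ✗ (none in [3,4])
  i=4: ✗ (none in [4,5])
  i=5: ✗ (none in [5,6])
Positions where it holds: {0} → 1.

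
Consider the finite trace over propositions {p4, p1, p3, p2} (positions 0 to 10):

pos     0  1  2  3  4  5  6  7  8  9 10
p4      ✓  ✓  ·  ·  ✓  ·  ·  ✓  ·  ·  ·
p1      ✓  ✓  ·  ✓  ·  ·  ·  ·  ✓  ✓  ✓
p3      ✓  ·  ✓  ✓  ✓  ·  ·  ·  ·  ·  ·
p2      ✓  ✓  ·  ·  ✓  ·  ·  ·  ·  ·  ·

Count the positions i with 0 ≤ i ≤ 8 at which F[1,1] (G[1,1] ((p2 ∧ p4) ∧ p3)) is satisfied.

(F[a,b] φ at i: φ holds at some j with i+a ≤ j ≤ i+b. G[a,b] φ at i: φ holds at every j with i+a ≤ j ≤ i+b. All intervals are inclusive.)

Evaluate at each i in [0,8]:
  i=0: ✗ (none in [1,1])
  i=1: ✗ (none in [2,2])
  i=2: ✓ (witness j=3)
  i=3: ✗ (none in [4,4])
  i=4: ✗ (none in [5,5])
  i=5: ✗ (none in [6,6])
  i=6: ✗ (none in [7,7])
  i=7: ✗ (none in [8,8])
  i=8: ✗ (none in [9,9])
Positions where it holds: {2} → 1.

1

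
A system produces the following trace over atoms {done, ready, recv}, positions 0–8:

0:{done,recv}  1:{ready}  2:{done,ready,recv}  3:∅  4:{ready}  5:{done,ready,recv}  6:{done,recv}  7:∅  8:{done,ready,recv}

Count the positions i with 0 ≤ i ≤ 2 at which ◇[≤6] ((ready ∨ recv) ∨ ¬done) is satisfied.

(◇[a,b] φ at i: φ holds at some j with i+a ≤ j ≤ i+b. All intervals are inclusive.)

3

Evaluate at each i in [0,2]:
  i=0: ✓ (witness j=0)
  i=1: ✓ (witness j=1)
  i=2: ✓ (witness j=2)
Positions where it holds: {0, 1, 2} → 3.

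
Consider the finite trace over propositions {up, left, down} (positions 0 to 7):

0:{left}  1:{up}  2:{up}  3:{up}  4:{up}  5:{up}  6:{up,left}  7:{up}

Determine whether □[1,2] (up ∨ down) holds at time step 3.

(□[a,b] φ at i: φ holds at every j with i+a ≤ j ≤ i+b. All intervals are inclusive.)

Check (up ∨ down) at every j in [4,5]:
  j=4: true
  j=5: true
All positions satisfy it → formula holds.

Holds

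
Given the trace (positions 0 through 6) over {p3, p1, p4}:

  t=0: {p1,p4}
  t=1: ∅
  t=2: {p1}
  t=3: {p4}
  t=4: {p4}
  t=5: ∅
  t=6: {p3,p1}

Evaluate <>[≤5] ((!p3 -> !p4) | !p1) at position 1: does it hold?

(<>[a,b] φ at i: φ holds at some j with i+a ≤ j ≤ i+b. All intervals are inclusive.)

True

Check ((!p3 -> !p4) | !p1) at each j in [1,6]:
  j=1: true
  j=2: true
  j=3: true
  j=4: true
  j=5: true
  j=6: true
Found at j=1 → formula holds.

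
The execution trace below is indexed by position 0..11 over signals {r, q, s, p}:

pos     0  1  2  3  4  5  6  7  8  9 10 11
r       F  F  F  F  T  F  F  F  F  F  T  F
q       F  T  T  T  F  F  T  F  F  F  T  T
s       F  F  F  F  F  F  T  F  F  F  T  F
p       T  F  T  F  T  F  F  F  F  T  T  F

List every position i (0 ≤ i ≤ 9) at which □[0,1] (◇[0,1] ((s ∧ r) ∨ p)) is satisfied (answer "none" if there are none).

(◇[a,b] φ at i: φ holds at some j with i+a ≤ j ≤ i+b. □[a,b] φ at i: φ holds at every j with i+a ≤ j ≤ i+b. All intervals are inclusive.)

0, 1, 2, 3, 8, 9

Evaluate at each i in [0,9]:
  i=0: ✓ (all of [0,1])
  i=1: ✓ (all of [1,2])
  i=2: ✓ (all of [2,3])
  i=3: ✓ (all of [3,4])
  i=4: ✗ (fails at j=5)
  i=5: ✗ (fails at j=5)
  i=6: ✗ (fails at j=6)
  i=7: ✗ (fails at j=7)
  i=8: ✓ (all of [8,9])
  i=9: ✓ (all of [9,10])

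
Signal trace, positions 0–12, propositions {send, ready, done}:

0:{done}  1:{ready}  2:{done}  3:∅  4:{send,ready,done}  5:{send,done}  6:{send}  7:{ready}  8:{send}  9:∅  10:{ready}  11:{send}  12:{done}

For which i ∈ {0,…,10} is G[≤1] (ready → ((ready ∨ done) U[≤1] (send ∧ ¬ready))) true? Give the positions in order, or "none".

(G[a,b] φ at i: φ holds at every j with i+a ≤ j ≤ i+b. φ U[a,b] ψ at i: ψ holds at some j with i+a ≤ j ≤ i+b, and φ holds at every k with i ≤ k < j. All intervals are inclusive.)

2, 3, 4, 5, 6, 7, 8, 9, 10

Evaluate at each i in [0,10]:
  i=0: ✗ (fails at j=1)
  i=1: ✗ (fails at j=1)
  i=2: ✓ (all of [2,3])
  i=3: ✓ (all of [3,4])
  i=4: ✓ (all of [4,5])
  i=5: ✓ (all of [5,6])
  i=6: ✓ (all of [6,7])
  i=7: ✓ (all of [7,8])
  i=8: ✓ (all of [8,9])
  i=9: ✓ (all of [9,10])
  i=10: ✓ (all of [10,11])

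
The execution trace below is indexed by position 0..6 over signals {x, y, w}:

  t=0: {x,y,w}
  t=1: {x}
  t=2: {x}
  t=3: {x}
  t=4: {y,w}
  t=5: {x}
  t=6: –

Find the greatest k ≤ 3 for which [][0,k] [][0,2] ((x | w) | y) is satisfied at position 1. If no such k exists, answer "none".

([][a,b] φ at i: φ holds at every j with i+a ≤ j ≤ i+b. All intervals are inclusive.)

2

[][0,2] ((x | w) | y) must hold from j=1 onward; find where it first fails.
  j=1: holds
  j=2: holds
  j=3: holds
  j=4: fails
Holds on [1,3], so largest k = 2.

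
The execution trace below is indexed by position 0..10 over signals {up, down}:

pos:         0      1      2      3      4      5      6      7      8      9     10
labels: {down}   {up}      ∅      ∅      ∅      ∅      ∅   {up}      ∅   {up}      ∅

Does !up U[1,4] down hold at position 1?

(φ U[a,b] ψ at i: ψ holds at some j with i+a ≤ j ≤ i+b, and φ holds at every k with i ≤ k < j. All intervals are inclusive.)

No

Need some j in [2,5] with down, and !up at every k in [1,j-1].
  j=2: down false.
  j=3: down false.
  j=4: down false.
  j=5: down false.
No j in the window works → until fails.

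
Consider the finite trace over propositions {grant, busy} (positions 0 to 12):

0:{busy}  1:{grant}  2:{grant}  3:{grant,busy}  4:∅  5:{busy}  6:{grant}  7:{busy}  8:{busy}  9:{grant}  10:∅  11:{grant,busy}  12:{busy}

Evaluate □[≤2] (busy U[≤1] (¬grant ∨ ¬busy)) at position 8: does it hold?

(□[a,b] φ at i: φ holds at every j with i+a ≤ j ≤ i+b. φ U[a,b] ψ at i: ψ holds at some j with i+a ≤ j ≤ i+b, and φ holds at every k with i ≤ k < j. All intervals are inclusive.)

Check (busy U[≤1] (¬grant ∨ ¬busy)) at every j in [8,10]:
  j=8: holds
  j=9: holds
  j=10: holds
All positions satisfy it → formula holds.

Yes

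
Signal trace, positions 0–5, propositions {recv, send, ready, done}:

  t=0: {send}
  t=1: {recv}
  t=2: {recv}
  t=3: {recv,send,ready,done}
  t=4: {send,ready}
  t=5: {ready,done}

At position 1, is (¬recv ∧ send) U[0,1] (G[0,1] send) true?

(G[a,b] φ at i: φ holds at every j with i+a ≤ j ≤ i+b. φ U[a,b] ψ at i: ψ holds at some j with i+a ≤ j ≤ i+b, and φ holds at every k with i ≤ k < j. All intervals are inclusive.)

No

Need some j in [1,2] with G[0,1] send, and (¬recv ∧ send) at every k in [1,j-1].
  j=1: G[0,1] send — fails at 1.
  j=2: G[0,1] send — fails at 2.
No j in the window works → until fails.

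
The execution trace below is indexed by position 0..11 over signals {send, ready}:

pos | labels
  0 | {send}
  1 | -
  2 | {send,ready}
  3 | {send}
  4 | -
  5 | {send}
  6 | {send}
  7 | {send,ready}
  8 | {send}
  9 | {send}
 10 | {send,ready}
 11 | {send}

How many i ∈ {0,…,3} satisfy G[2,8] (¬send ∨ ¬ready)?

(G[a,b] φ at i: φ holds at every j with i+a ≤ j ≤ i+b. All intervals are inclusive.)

Evaluate at each i in [0,3]:
  i=0: ✗ (fails at j=2)
  i=1: ✗ (fails at j=7)
  i=2: ✗ (fails at j=7)
  i=3: ✗ (fails at j=7)
Positions where it holds: {} → 0.

0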